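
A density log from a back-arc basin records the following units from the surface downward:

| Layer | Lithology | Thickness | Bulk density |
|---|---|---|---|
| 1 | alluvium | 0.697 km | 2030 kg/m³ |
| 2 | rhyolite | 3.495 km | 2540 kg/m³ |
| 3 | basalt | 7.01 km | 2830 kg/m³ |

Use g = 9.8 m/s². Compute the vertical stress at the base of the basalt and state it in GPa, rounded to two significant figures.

alluvium: 2030 kg/m³ × 9.8 m/s² × 697 m = 1.387×10^7 Pa = 0.01387 GPa
rhyolite: 2540 kg/m³ × 9.8 m/s² × 3495 m = 8.700×10^7 Pa = 0.08700 GPa
basalt: 2830 kg/m³ × 9.8 m/s² × 7010 m = 1.944×10^8 Pa = 0.1944 GPa
Total = 0.01387 + 0.08700 + 0.1944 = 0.29528 GPa

0.30 GPa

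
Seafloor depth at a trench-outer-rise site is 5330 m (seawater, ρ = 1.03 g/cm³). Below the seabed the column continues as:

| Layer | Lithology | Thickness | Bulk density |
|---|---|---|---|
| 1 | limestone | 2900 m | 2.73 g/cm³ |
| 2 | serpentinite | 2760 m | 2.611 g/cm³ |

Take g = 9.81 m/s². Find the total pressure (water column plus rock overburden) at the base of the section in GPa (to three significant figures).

seawater: 1030 kg/m³ × 9.81 m/s² × 5330 m = 5.386×10^7 Pa = 0.05386 GPa
limestone: 2730 kg/m³ × 9.81 m/s² × 2900 m = 7.767×10^7 Pa = 0.07767 GPa
serpentinite: 2611 kg/m³ × 9.81 m/s² × 2760 m = 7.069×10^7 Pa = 0.07069 GPa
Total = 0.05386 + 0.07767 + 0.07069 = 0.20222 GPa

0.202 GPa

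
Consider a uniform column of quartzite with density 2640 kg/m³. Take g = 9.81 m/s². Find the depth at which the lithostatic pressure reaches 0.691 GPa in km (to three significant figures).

26.7 km

h = P/(ρg) = 0.691 GPa / (2640 kg/m³ × 9.81 m/s²) = 6.910×10^8 Pa / 25898 Pa/m = 26681 m
= 26.681 km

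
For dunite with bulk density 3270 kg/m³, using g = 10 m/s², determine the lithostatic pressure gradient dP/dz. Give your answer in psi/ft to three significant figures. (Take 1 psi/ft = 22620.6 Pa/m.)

dP/dz = ρg = 3270 kg/m³ × 10 m/s² = 32700 Pa/m
= 32700 Pa/m × (1 psi/ft / 22621 Pa/m) = 1.4456 psi/ft

1.45 psi/ft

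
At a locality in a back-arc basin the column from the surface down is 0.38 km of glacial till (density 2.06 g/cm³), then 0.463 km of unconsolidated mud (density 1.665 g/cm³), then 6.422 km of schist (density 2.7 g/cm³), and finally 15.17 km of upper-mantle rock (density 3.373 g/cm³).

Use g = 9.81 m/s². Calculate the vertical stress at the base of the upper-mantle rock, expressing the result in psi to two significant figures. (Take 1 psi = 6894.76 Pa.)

100000 psi

glacial till: 2060 kg/m³ × 9.81 m/s² × 380 m = 7.679×10^6 Pa = 1114 psi
unconsolidated mud: 1665 kg/m³ × 9.81 m/s² × 463 m = 7.562×10^6 Pa = 1097 psi
schist: 2700 kg/m³ × 9.81 m/s² × 6422 m = 1.701×10^8 Pa = 24671 psi
upper-mantle rock: 3373 kg/m³ × 9.81 m/s² × 15170 m = 5.020×10^8 Pa = 72803 psi
Total = 1114 + 1097 + 24671 + 72803 = 99685 psi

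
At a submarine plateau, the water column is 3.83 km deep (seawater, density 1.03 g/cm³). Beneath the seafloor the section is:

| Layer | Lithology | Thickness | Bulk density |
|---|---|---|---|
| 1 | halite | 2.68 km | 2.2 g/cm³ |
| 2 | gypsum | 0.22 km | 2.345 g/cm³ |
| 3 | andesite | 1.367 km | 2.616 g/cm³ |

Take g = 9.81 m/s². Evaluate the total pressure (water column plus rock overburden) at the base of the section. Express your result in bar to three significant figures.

seawater: 1030 kg/m³ × 9.81 m/s² × 3830 m = 3.870×10^7 Pa = 387.0 bar
halite: 2200 kg/m³ × 9.81 m/s² × 2680 m = 5.784×10^7 Pa = 578.4 bar
gypsum: 2345 kg/m³ × 9.81 m/s² × 220 m = 5.061×10^6 Pa = 50.61 bar
andesite: 2616 kg/m³ × 9.81 m/s² × 1367 m = 3.508×10^7 Pa = 350.8 bar
Total = 387.0 + 578.4 + 50.61 + 350.8 = 1366.8 bar

1370 bar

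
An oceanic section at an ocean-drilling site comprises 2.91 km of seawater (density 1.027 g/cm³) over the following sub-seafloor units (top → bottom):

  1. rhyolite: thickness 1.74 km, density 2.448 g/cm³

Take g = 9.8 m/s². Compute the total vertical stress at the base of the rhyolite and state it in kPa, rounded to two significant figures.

seawater: 1027 kg/m³ × 9.8 m/s² × 2910 m = 2.929×10^7 Pa = 29288 kPa
rhyolite: 2448 kg/m³ × 9.8 m/s² × 1740 m = 4.174×10^7 Pa = 41743 kPa
Total = 29288 + 41743 = 71031 kPa

71000 kPa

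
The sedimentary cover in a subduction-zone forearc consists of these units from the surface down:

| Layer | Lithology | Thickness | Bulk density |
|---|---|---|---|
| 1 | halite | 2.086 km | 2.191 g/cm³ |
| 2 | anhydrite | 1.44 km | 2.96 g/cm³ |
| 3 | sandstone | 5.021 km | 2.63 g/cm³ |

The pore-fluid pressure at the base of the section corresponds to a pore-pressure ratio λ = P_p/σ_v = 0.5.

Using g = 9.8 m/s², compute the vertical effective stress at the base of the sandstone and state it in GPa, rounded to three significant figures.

0.108 GPa

Overburden (lithostatic) stress σ_v:
halite: 2191 kg/m³ × 9.8 m/s² × 2086 m = 4.479×10^7 Pa = 44.79 MPa
anhydrite: 2960 kg/m³ × 9.8 m/s² × 1440 m = 4.177×10^7 Pa = 41.77 MPa
sandstone: 2630 kg/m³ × 9.8 m/s² × 5021 m = 1.294×10^8 Pa = 129.4 MPa
Total = 44.79 + 41.77 + 129.4 = 215.97 MPa
Pore pressure P_p = λ·σ_v = 0.5 × 216.0 MPa = 108.0 MPa
Effective stress σ' = σ_v − P_p = 216.0 − 108.0 = 107.99 MPa = 0.10799 GPa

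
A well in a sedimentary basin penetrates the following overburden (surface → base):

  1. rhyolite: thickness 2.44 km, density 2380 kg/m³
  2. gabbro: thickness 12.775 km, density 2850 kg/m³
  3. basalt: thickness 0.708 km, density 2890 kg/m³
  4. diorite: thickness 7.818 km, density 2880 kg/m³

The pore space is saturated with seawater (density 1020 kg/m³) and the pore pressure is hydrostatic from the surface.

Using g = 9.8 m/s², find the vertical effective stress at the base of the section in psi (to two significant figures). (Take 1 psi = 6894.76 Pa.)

Overburden (lithostatic) stress σ_v:
rhyolite: 2380 kg/m³ × 9.8 m/s² × 2440 m = 5.691×10^7 Pa = 56.91 MPa
gabbro: 2850 kg/m³ × 9.8 m/s² × 12775 m = 3.568×10^8 Pa = 356.8 MPa
basalt: 2890 kg/m³ × 9.8 m/s² × 708 m = 2.005×10^7 Pa = 20.05 MPa
diorite: 2880 kg/m³ × 9.8 m/s² × 7818 m = 2.207×10^8 Pa = 220.7 MPa
Total = 56.91 + 356.8 + 20.05 + 220.7 = 654.42 MPa
Pore pressure P_p = 1020 kg/m³ × 9.8 m/s² × 23741 m = 2.373×10^8 Pa = 237.3 MPa
Effective stress σ' = σ_v − P_p = 654.4 − 237.3 = 417.11 MPa = 60496 psi

60000 psi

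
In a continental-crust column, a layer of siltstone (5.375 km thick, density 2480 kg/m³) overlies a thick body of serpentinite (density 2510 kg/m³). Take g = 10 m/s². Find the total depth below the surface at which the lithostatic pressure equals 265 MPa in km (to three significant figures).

10.6 km

Pressure at base of upper layers: 2480×10×5375 = 1.333×10^8 Pa = 133.3 MPa
Remaining pressure to be supplied by serpentinite: 2.650×10^8 − 1.333×10^8 = 1.317×10^8 Pa
Additional depth in serpentinite = 1.317×10^8 Pa / (2510 kg/m³ × 10 m/s²) = 5247.0 m
Total depth = 5375 m + 5247.0 m = 10622 m
= 10.622 km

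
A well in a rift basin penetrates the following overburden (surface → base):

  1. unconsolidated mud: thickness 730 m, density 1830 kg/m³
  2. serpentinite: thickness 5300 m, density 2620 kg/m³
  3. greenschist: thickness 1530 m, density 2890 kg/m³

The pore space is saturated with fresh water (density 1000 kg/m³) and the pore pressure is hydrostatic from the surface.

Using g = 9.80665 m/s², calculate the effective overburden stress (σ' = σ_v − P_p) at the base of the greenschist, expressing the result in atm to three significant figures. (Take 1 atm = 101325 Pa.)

1170 atm

Overburden (lithostatic) stress σ_v:
unconsolidated mud: 1830 kg/m³ × 9.80665 m/s² × 730 m = 1.310×10^7 Pa = 13.10 MPa
serpentinite: 2620 kg/m³ × 9.80665 m/s² × 5300 m = 1.362×10^8 Pa = 136.2 MPa
greenschist: 2890 kg/m³ × 9.80665 m/s² × 1530 m = 4.336×10^7 Pa = 43.36 MPa
Total = 13.10 + 136.2 + 43.36 = 192.64 MPa
Pore pressure P_p = 1000 kg/m³ × 9.80665 m/s² × 7560 m = 7.414×10^7 Pa = 74.14 MPa
Effective stress σ' = σ_v − P_p = 192.6 − 74.14 = 118.50 MPa = 1169.5 atm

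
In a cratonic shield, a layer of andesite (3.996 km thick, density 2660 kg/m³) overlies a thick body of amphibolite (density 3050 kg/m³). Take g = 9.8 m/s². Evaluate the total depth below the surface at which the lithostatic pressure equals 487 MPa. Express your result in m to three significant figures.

16800 m

Pressure at base of upper layers: 2660×9.8×3996 = 1.042×10^8 Pa = 104.2 MPa
Remaining pressure to be supplied by amphibolite: 4.870×10^8 − 1.042×10^8 = 3.828×10^8 Pa
Additional depth in amphibolite = 3.828×10^8 Pa / (3050 kg/m³ × 9.8 m/s²) = 12808 m
Total depth = 3996 m + 12808 m = 16804 m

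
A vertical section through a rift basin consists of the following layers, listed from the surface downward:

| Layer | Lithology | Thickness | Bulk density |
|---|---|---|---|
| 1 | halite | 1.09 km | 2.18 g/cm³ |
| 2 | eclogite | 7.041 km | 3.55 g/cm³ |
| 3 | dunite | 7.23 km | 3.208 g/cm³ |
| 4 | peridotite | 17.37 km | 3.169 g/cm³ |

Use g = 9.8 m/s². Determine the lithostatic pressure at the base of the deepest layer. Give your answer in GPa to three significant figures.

halite: 2180 kg/m³ × 9.8 m/s² × 1090 m = 2.329×10^7 Pa = 0.02329 GPa
eclogite: 3550 kg/m³ × 9.8 m/s² × 7041 m = 2.450×10^8 Pa = 0.2450 GPa
dunite: 3208 kg/m³ × 9.8 m/s² × 7230 m = 2.273×10^8 Pa = 0.2273 GPa
peridotite: 3169 kg/m³ × 9.8 m/s² × 17370 m = 5.394×10^8 Pa = 0.5394 GPa
Total = 0.02329 + 0.2450 + 0.2273 + 0.5394 = 1.0350 GPa

1.03 GPa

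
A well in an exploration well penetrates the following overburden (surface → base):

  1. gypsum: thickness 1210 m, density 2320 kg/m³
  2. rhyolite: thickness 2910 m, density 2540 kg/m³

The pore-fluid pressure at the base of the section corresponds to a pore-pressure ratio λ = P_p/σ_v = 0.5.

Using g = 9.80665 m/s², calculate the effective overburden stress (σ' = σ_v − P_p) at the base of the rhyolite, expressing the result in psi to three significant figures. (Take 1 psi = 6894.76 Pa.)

7250 psi

Overburden (lithostatic) stress σ_v:
gypsum: 2320 kg/m³ × 9.80665 m/s² × 1210 m = 2.753×10^7 Pa = 27.53 MPa
rhyolite: 2540 kg/m³ × 9.80665 m/s² × 2910 m = 7.248×10^7 Pa = 72.48 MPa
Total = 27.53 + 72.48 = 100.01 MPa
Pore pressure P_p = λ·σ_v = 0.5 × 100.0 MPa = 50.01 MPa
Effective stress σ' = σ_v − P_p = 100.0 − 50.01 = 50.007 MPa = 7252.9 psi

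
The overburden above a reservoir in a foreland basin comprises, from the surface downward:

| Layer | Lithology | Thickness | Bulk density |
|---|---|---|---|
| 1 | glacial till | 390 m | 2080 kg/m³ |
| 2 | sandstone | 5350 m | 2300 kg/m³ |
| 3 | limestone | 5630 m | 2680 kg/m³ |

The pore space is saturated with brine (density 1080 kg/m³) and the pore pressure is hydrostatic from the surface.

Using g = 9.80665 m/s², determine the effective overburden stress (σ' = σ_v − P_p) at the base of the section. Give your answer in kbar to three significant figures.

1.56 kbar

Overburden (lithostatic) stress σ_v:
glacial till: 2080 kg/m³ × 9.80665 m/s² × 390 m = 7.955×10^6 Pa = 7.955 MPa
sandstone: 2300 kg/m³ × 9.80665 m/s² × 5350 m = 1.207×10^8 Pa = 120.7 MPa
limestone: 2680 kg/m³ × 9.80665 m/s² × 5630 m = 1.480×10^8 Pa = 148.0 MPa
Total = 7.955 + 120.7 + 148.0 = 276.59 MPa
Pore pressure P_p = 1080 kg/m³ × 9.80665 m/s² × 11370 m = 1.204×10^8 Pa = 120.4 MPa
Effective stress σ' = σ_v − P_p = 276.6 − 120.4 = 156.17 MPa = 1.5617 kbar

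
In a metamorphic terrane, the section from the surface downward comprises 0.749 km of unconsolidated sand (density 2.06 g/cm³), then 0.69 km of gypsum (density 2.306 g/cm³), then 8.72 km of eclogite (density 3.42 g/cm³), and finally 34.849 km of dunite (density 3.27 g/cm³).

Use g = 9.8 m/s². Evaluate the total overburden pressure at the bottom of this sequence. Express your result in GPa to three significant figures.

unconsolidated sand: 2060 kg/m³ × 9.8 m/s² × 749 m = 1.512×10^7 Pa = 0.01512 GPa
gypsum: 2306 kg/m³ × 9.8 m/s² × 690 m = 1.559×10^7 Pa = 0.01559 GPa
eclogite: 3420 kg/m³ × 9.8 m/s² × 8720 m = 2.923×10^8 Pa = 0.2923 GPa
dunite: 3270 kg/m³ × 9.8 m/s² × 34849 m = 1.117×10^9 Pa = 1.117 GPa
Total = 0.01512 + 0.01559 + 0.2923 + 1.117 = 1.4397 GPa

1.44 GPa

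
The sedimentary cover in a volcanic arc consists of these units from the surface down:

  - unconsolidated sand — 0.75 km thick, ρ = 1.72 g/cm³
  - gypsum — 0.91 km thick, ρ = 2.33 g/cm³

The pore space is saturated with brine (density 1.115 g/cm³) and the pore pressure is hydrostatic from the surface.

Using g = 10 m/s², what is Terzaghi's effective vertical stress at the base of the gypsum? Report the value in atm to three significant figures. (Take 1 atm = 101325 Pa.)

Overburden (lithostatic) stress σ_v:
unconsolidated sand: 1720 kg/m³ × 10 m/s² × 750 m = 1.290×10^7 Pa = 12.90 MPa
gypsum: 2330 kg/m³ × 10 m/s² × 910 m = 2.120×10^7 Pa = 21.20 MPa
Total = 12.90 + 21.20 = 34.103 MPa
Pore pressure P_p = 1115 kg/m³ × 10 m/s² × 1660 m = 1.851×10^7 Pa = 18.51 MPa
Effective stress σ' = σ_v − P_p = 34.10 − 18.51 = 15.594 MPa = 153.90 atm

154 atm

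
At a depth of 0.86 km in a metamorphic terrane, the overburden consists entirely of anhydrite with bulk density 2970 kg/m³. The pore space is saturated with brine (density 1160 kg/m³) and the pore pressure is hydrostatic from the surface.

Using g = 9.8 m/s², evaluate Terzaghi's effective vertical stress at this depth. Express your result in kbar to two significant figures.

Overburden (lithostatic) stress σ_v:
anhydrite: 2970 kg/m³ × 9.8 m/s² × 860 m = 2.503×10^7 Pa = 25.03 MPa
Pore pressure P_p = 1160 kg/m³ × 9.8 m/s² × 860 m = 9.776×10^6 Pa = 9.776 MPa
Effective stress σ' = σ_v − P_p = 25.03 − 9.776 = 15.255 MPa = 0.15255 kbar

0.15 kbar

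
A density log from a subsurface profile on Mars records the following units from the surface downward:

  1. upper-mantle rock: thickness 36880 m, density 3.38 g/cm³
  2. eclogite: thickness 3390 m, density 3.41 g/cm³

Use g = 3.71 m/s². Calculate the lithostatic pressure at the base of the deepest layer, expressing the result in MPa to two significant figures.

upper-mantle rock: 3380 kg/m³ × 3.71 m/s² × 36880 m = 4.625×10^8 Pa = 462.5 MPa
eclogite: 3410 kg/m³ × 3.71 m/s² × 3390 m = 4.289×10^7 Pa = 42.89 MPa
Total = 462.5 + 42.89 = 505.36 MPa

510 MPa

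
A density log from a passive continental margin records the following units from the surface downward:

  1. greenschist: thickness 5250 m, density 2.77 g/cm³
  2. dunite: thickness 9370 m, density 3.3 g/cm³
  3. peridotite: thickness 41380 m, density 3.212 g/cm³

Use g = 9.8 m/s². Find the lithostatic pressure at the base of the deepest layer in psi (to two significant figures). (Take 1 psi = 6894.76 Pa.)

250000 psi

greenschist: 2770 kg/m³ × 9.8 m/s² × 5250 m = 1.425×10^8 Pa = 20670 psi
dunite: 3300 kg/m³ × 9.8 m/s² × 9370 m = 3.030×10^8 Pa = 43950 psi
peridotite: 3212 kg/m³ × 9.8 m/s² × 41380 m = 1.303×10^9 Pa = 1.889×10^5 psi
Total = 20670 + 43950 + 1.889×10^5 = 2.5354×10^5 psi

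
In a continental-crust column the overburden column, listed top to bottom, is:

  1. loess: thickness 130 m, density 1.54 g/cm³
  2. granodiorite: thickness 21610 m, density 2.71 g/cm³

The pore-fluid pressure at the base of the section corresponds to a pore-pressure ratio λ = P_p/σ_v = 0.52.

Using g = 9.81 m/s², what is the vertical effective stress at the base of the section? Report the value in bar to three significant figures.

2770 bar

Overburden (lithostatic) stress σ_v:
loess: 1540 kg/m³ × 9.81 m/s² × 130 m = 1.964×10^6 Pa = 1.964 MPa
granodiorite: 2710 kg/m³ × 9.81 m/s² × 21610 m = 5.745×10^8 Pa = 574.5 MPa
Total = 1.964 + 574.5 = 576.47 MPa
Pore pressure P_p = λ·σ_v = 0.52 × 576.5 MPa = 299.8 MPa
Effective stress σ' = σ_v − P_p = 576.5 − 299.8 = 276.70 MPa = 2767.0 bar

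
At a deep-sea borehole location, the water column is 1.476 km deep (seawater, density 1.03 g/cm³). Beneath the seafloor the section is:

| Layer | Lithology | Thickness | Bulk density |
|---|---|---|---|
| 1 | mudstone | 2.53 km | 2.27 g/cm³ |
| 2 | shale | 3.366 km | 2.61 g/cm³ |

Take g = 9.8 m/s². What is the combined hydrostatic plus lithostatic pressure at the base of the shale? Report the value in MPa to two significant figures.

160 MPa

seawater: 1030 kg/m³ × 9.8 m/s² × 1476 m = 1.490×10^7 Pa = 14.90 MPa
mudstone: 2270 kg/m³ × 9.8 m/s² × 2530 m = 5.628×10^7 Pa = 56.28 MPa
shale: 2610 kg/m³ × 9.8 m/s² × 3366 m = 8.610×10^7 Pa = 86.10 MPa
Total = 14.90 + 56.28 + 86.10 = 157.28 MPa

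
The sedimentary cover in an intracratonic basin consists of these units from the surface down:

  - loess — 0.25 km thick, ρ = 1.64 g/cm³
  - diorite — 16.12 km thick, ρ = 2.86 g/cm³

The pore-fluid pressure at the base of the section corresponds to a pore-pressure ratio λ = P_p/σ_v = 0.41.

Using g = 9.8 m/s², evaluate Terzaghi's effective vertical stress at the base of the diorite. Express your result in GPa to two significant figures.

0.27 GPa

Overburden (lithostatic) stress σ_v:
loess: 1640 kg/m³ × 9.8 m/s² × 250 m = 4.018×10^6 Pa = 4.018 MPa
diorite: 2860 kg/m³ × 9.8 m/s² × 16120 m = 4.518×10^8 Pa = 451.8 MPa
Total = 4.018 + 451.8 = 455.83 MPa
Pore pressure P_p = λ·σ_v = 0.41 × 455.8 MPa = 186.9 MPa
Effective stress σ' = σ_v − P_p = 455.8 − 186.9 = 268.94 MPa = 0.26894 GPa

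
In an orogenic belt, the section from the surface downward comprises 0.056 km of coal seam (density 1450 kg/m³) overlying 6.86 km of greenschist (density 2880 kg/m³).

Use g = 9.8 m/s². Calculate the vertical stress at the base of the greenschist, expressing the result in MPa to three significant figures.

194 MPa

coal seam: 1450 kg/m³ × 9.8 m/s² × 56 m = 7.958×10^5 Pa = 0.7958 MPa
greenschist: 2880 kg/m³ × 9.8 m/s² × 6860 m = 1.936×10^8 Pa = 193.6 MPa
Total = 0.7958 + 193.6 = 194.41 MPa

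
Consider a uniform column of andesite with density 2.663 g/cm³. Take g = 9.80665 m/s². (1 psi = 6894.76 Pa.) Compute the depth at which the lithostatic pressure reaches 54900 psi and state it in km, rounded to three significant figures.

h = P/(ρg) = 54900 psi / (2663 kg/m³ × 9.80665 m/s²) = 3.785×10^8 Pa / 26115 Pa/m = 14494 m
= 14.494 km

14.5 km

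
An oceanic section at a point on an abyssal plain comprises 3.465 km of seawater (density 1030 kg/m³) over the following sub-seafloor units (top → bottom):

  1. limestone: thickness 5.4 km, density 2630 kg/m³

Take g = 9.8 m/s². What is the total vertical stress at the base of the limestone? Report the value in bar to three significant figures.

1740 bar

seawater: 1030 kg/m³ × 9.8 m/s² × 3465 m = 3.498×10^7 Pa = 349.8 bar
limestone: 2630 kg/m³ × 9.8 m/s² × 5400 m = 1.392×10^8 Pa = 1392 bar
Total = 349.8 + 1392 = 1741.6 bar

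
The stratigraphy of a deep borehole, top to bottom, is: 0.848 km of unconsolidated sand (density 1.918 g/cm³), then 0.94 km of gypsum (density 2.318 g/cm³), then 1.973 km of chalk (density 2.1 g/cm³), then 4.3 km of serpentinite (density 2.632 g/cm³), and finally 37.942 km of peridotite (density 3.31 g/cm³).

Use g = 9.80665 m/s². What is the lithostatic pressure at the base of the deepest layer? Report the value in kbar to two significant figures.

14 kbar

unconsolidated sand: 1918 kg/m³ × 9.80665 m/s² × 848 m = 1.595×10^7 Pa = 0.1595 kbar
gypsum: 2318 kg/m³ × 9.80665 m/s² × 940 m = 2.137×10^7 Pa = 0.2137 kbar
chalk: 2100 kg/m³ × 9.80665 m/s² × 1973 m = 4.063×10^7 Pa = 0.4063 kbar
serpentinite: 2632 kg/m³ × 9.80665 m/s² × 4300 m = 1.110×10^8 Pa = 1.110 kbar
peridotite: 3310 kg/m³ × 9.80665 m/s² × 37942 m = 1.232×10^9 Pa = 12.32 kbar
Total = 0.1595 + 0.2137 + 0.4063 + 1.110 + 12.32 = 14.205 kbar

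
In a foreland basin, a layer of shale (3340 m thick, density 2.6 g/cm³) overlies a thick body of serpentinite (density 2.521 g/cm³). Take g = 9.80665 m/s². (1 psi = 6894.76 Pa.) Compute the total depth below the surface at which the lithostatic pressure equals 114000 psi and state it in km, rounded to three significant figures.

31.7 km

Pressure at base of upper layers: 2600×9.80665×3340 = 8.516×10^7 Pa = 12352 psi
Remaining pressure to be supplied by serpentinite: 7.860×10^8 − 8.516×10^7 = 7.008×10^8 Pa
Additional depth in serpentinite = 7.008×10^8 Pa / (2521 kg/m³ × 9.80665 m/s²) = 28348 m
Total depth = 3340 m + 28348 m = 31688 m
= 31.688 km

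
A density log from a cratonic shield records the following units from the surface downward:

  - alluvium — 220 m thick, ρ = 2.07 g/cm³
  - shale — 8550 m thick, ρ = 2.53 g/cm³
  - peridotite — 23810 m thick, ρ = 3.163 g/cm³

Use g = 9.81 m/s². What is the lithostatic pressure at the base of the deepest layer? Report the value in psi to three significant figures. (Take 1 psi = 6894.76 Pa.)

139000 psi

alluvium: 2070 kg/m³ × 9.81 m/s² × 220 m = 4.467×10^6 Pa = 648.0 psi
shale: 2530 kg/m³ × 9.81 m/s² × 8550 m = 2.122×10^8 Pa = 30778 psi
peridotite: 3163 kg/m³ × 9.81 m/s² × 23810 m = 7.388×10^8 Pa = 1.072×10^5 psi
Total = 648.0 + 30778 + 1.072×10^5 = 1.3858×10^5 psi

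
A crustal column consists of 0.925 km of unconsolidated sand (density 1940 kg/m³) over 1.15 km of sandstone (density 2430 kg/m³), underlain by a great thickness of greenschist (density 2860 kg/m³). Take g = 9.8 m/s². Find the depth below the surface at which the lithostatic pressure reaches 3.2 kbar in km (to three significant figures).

Pressure at base of upper layers: 1940×9.8×925 + 2430×9.8×1150 = 4.497×10^7 Pa = 0.4497 kbar
Remaining pressure to be supplied by greenschist: 3.200×10^8 − 4.497×10^7 = 2.750×10^8 Pa
Additional depth in greenschist = 2.750×10^8 Pa / (2860 kg/m³ × 9.8 m/s²) = 9812.6 m
Total depth = 2075 m + 9812.6 m = 11888 m
= 11.888 km

11.9 km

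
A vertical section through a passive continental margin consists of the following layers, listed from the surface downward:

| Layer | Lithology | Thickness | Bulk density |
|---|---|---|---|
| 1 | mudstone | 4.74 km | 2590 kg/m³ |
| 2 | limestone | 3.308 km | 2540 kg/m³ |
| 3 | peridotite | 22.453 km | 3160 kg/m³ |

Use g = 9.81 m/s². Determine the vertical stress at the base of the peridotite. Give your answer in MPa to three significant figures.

899 MPa

mudstone: 2590 kg/m³ × 9.81 m/s² × 4740 m = 1.204×10^8 Pa = 120.4 MPa
limestone: 2540 kg/m³ × 9.81 m/s² × 3308 m = 8.243×10^7 Pa = 82.43 MPa
peridotite: 3160 kg/m³ × 9.81 m/s² × 22453 m = 6.960×10^8 Pa = 696.0 MPa
Total = 120.4 + 82.43 + 696.0 = 898.89 MPa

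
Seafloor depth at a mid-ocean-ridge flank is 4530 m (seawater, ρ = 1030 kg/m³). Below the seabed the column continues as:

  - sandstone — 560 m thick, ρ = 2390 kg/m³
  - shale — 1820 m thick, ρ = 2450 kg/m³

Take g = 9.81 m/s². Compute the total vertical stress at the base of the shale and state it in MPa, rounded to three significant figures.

103 MPa

seawater: 1030 kg/m³ × 9.81 m/s² × 4530 m = 4.577×10^7 Pa = 45.77 MPa
sandstone: 2390 kg/m³ × 9.81 m/s² × 560 m = 1.313×10^7 Pa = 13.13 MPa
shale: 2450 kg/m³ × 9.81 m/s² × 1820 m = 4.374×10^7 Pa = 43.74 MPa
Total = 45.77 + 13.13 + 43.74 = 102.64 MPa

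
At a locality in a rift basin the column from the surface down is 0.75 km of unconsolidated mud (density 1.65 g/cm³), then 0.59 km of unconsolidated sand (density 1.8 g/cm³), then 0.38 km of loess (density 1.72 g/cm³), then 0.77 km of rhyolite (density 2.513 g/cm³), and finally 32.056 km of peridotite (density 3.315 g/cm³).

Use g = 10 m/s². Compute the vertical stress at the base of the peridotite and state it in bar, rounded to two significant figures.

11000 bar

unconsolidated mud: 1650 kg/m³ × 10 m/s² × 750 m = 1.238×10^7 Pa = 123.8 bar
unconsolidated sand: 1800 kg/m³ × 10 m/s² × 590 m = 1.062×10^7 Pa = 106.2 bar
loess: 1720 kg/m³ × 10 m/s² × 380 m = 6.536×10^6 Pa = 65.36 bar
rhyolite: 2513 kg/m³ × 10 m/s² × 770 m = 1.935×10^7 Pa = 193.5 bar
peridotite: 3315 kg/m³ × 10 m/s² × 32056 m = 1.063×10^9 Pa = 10627 bar
Total = 123.8 + 106.2 + 65.36 + 193.5 + 10627 = 11115 bar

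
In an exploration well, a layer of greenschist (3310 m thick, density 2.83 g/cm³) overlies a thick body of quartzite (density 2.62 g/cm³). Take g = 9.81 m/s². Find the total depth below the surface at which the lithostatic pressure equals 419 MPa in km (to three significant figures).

Pressure at base of upper layers: 2830×9.81×3310 = 9.189×10^7 Pa = 91.89 MPa
Remaining pressure to be supplied by quartzite: 4.190×10^8 − 9.189×10^7 = 3.271×10^8 Pa
Additional depth in quartzite = 3.271×10^8 Pa / (2620 kg/m³ × 9.81 m/s²) = 12727 m
Total depth = 3310 m + 12727 m = 16037 m
= 16.037 km

16.0 km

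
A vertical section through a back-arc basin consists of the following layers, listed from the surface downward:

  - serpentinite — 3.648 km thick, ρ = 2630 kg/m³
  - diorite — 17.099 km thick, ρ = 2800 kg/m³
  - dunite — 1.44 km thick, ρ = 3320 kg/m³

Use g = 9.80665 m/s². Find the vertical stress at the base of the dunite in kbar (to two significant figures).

6.1 kbar

serpentinite: 2630 kg/m³ × 9.80665 m/s² × 3648 m = 9.409×10^7 Pa = 0.9409 kbar
diorite: 2800 kg/m³ × 9.80665 m/s² × 17099 m = 4.695×10^8 Pa = 4.695 kbar
dunite: 3320 kg/m³ × 9.80665 m/s² × 1440 m = 4.688×10^7 Pa = 0.4688 kbar
Total = 0.9409 + 4.695 + 0.4688 = 6.1049 kbar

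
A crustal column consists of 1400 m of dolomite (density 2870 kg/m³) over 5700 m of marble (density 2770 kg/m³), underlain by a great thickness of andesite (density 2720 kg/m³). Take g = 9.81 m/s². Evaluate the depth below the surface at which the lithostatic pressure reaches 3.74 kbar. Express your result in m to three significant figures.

13800 m

Pressure at base of upper layers: 2870×9.81×1400 + 2770×9.81×5700 = 1.943×10^8 Pa = 1.943 kbar
Remaining pressure to be supplied by andesite: 3.740×10^8 − 1.943×10^8 = 1.797×10^8 Pa
Additional depth in andesite = 1.797×10^8 Pa / (2720 kg/m³ × 9.81 m/s²) = 6734.3 m
Total depth = 7100 m + 6734.3 m = 13834 m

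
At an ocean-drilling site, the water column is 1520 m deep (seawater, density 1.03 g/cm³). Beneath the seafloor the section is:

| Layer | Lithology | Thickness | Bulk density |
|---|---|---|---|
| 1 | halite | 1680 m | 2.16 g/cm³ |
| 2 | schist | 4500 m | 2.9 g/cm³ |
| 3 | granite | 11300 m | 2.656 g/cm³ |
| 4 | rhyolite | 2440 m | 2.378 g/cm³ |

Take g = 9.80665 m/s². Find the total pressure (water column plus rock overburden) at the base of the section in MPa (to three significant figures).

seawater: 1030 kg/m³ × 9.80665 m/s² × 1520 m = 1.535×10^7 Pa = 15.35 MPa
halite: 2160 kg/m³ × 9.80665 m/s² × 1680 m = 3.559×10^7 Pa = 35.59 MPa
schist: 2900 kg/m³ × 9.80665 m/s² × 4500 m = 1.280×10^8 Pa = 128.0 MPa
granite: 2656 kg/m³ × 9.80665 m/s² × 11300 m = 2.943×10^8 Pa = 294.3 MPa
rhyolite: 2378 kg/m³ × 9.80665 m/s² × 2440 m = 5.690×10^7 Pa = 56.90 MPa
Total = 15.35 + 35.59 + 128.0 + 294.3 + 56.90 = 530.14 MPa

530 MPa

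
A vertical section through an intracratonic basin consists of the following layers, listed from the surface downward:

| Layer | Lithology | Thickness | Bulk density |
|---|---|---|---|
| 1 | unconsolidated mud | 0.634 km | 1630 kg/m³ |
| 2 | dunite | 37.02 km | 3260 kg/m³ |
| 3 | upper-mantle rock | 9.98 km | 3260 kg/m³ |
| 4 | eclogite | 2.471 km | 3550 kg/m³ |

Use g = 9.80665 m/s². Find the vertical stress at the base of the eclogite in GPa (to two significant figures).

1.6 GPa

unconsolidated mud: 1630 kg/m³ × 9.80665 m/s² × 634 m = 1.013×10^7 Pa = 0.01013 GPa
dunite: 3260 kg/m³ × 9.80665 m/s² × 37020 m = 1.184×10^9 Pa = 1.184 GPa
upper-mantle rock: 3260 kg/m³ × 9.80665 m/s² × 9980 m = 3.191×10^8 Pa = 0.3191 GPa
eclogite: 3550 kg/m³ × 9.80665 m/s² × 2471 m = 8.602×10^7 Pa = 0.08602 GPa
Total = 0.01013 + 1.184 + 0.3191 + 0.08602 = 1.5987 GPa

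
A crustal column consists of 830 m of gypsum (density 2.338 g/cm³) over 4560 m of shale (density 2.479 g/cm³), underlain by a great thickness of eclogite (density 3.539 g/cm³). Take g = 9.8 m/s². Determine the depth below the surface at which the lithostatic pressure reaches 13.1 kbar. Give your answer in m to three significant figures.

39400 m

Pressure at base of upper layers: 2338×9.8×830 + 2479×9.8×4560 = 1.298×10^8 Pa = 1.298 kbar
Remaining pressure to be supplied by eclogite: 1.310×10^9 − 1.298×10^8 = 1.180×10^9 Pa
Additional depth in eclogite = 1.180×10^9 Pa / (3539 kg/m³ × 9.8 m/s²) = 34029 m
Total depth = 5390 m + 34029 m = 39419 m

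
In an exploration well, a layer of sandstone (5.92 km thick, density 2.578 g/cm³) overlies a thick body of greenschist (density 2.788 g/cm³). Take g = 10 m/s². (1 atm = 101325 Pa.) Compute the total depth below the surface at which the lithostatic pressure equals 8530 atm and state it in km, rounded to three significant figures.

Pressure at base of upper layers: 2578×10×5920 = 1.526×10^8 Pa = 1506 atm
Remaining pressure to be supplied by greenschist: 8.643×10^8 − 1.526×10^8 = 7.117×10^8 Pa
Additional depth in greenschist = 7.117×10^8 Pa / (2788 kg/m³ × 10 m/s²) = 25527 m
Total depth = 5920 m + 25527 m = 31447 m
= 31.447 km

31.4 km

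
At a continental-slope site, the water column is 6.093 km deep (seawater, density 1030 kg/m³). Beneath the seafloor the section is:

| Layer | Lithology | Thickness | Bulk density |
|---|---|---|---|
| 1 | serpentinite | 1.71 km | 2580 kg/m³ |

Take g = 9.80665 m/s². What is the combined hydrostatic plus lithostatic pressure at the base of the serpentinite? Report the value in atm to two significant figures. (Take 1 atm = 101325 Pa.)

seawater: 1030 kg/m³ × 9.80665 m/s² × 6093 m = 6.154×10^7 Pa = 607.4 atm
serpentinite: 2580 kg/m³ × 9.80665 m/s² × 1710 m = 4.326×10^7 Pa = 427.0 atm
Total = 607.4 + 427.0 = 1034.4 atm

1000 atm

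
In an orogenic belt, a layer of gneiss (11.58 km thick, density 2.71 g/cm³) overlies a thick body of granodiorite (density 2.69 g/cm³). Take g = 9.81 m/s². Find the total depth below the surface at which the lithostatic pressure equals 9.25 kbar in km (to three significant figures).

35.0 km

Pressure at base of upper layers: 2710×9.81×11580 = 3.079×10^8 Pa = 3.079 kbar
Remaining pressure to be supplied by granodiorite: 9.250×10^8 − 3.079×10^8 = 6.171×10^8 Pa
Additional depth in granodiorite = 6.171×10^8 Pa / (2690 kg/m³ × 9.81 m/s²) = 23387 m
Total depth = 11580 m + 23387 m = 34967 m
= 34.967 km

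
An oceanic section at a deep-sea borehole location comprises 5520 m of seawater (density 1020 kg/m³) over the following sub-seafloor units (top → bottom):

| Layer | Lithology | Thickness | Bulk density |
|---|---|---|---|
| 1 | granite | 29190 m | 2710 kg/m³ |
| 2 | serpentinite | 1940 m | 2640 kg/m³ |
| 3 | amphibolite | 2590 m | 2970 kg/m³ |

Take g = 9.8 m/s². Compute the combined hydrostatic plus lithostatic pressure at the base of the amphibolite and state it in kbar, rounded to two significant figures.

seawater: 1020 kg/m³ × 9.8 m/s² × 5520 m = 5.518×10^7 Pa = 0.5518 kbar
granite: 2710 kg/m³ × 9.8 m/s² × 29190 m = 7.752×10^8 Pa = 7.752 kbar
serpentinite: 2640 kg/m³ × 9.8 m/s² × 1940 m = 5.019×10^7 Pa = 0.5019 kbar
amphibolite: 2970 kg/m³ × 9.8 m/s² × 2590 m = 7.538×10^7 Pa = 0.7538 kbar
Total = 0.5518 + 7.752 + 0.5019 + 0.7538 = 9.5598 kbar

9.6 kbar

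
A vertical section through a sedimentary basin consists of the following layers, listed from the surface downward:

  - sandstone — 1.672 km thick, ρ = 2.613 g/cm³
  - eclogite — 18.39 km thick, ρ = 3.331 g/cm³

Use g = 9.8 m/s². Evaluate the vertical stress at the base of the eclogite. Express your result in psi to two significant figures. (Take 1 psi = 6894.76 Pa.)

sandstone: 2613 kg/m³ × 9.8 m/s² × 1672 m = 4.282×10^7 Pa = 6210 psi
eclogite: 3331 kg/m³ × 9.8 m/s² × 18390 m = 6.003×10^8 Pa = 87069 psi
Total = 6210 + 87069 = 93279 psi

93000 psi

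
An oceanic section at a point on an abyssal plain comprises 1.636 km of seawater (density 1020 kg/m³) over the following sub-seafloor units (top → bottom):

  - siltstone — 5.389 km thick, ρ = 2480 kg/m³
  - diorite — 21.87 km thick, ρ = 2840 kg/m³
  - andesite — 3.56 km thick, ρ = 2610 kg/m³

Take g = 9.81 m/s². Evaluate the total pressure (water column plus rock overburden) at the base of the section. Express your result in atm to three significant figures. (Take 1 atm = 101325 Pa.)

8370 atm

seawater: 1020 kg/m³ × 9.81 m/s² × 1636 m = 1.637×10^7 Pa = 161.6 atm
siltstone: 2480 kg/m³ × 9.81 m/s² × 5389 m = 1.311×10^8 Pa = 1294 atm
diorite: 2840 kg/m³ × 9.81 m/s² × 21870 m = 6.093×10^8 Pa = 6013 atm
andesite: 2610 kg/m³ × 9.81 m/s² × 3560 m = 9.115×10^7 Pa = 899.6 atm
Total = 161.6 + 1294 + 6013 + 899.6 = 8368.5 atm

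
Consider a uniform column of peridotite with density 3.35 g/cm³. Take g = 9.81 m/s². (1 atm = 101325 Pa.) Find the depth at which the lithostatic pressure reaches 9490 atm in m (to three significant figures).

h = P/(ρg) = 9490 atm / (3350 kg/m³ × 9.81 m/s²) = 9.616×10^8 Pa / 32864 Pa/m = 29260 m

29300 m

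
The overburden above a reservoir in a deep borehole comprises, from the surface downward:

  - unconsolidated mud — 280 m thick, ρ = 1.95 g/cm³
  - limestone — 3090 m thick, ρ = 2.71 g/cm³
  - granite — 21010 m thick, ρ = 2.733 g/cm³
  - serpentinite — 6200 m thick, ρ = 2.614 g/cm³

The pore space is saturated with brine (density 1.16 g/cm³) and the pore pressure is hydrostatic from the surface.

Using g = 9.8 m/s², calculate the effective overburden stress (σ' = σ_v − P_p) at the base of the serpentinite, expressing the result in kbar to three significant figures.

4.61 kbar

Overburden (lithostatic) stress σ_v:
unconsolidated mud: 1950 kg/m³ × 9.8 m/s² × 280 m = 5.351×10^6 Pa = 5.351 MPa
limestone: 2710 kg/m³ × 9.8 m/s² × 3090 m = 8.206×10^7 Pa = 82.06 MPa
granite: 2733 kg/m³ × 9.8 m/s² × 21010 m = 5.627×10^8 Pa = 562.7 MPa
serpentinite: 2614 kg/m³ × 9.8 m/s² × 6200 m = 1.588×10^8 Pa = 158.8 MPa
Total = 5.351 + 82.06 + 562.7 + 158.8 = 808.96 MPa
Pore pressure P_p = 1160 kg/m³ × 9.8 m/s² × 30580 m = 3.476×10^8 Pa = 347.6 MPa
Effective stress σ' = σ_v − P_p = 809.0 − 347.6 = 461.33 MPa = 4.6133 kbar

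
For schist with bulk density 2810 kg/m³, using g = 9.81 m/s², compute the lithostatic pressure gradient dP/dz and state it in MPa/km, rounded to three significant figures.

dP/dz = ρg = 2810 kg/m³ × 9.81 m/s² = 27566 Pa/m
= 27566 Pa/m × (1 MPa/km / 1000.0 Pa/m) = 27.566 MPa/km

27.6 MPa/km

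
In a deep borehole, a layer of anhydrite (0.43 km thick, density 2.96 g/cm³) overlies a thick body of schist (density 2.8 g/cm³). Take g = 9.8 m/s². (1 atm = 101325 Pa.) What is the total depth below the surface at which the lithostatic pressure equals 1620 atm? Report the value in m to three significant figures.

5960 m

Pressure at base of upper layers: 2960×9.8×430 = 1.247×10^7 Pa = 123.1 atm
Remaining pressure to be supplied by schist: 1.641×10^8 − 1.247×10^7 = 1.517×10^8 Pa
Additional depth in schist = 1.517×10^8 Pa / (2800 kg/m³ × 9.8 m/s²) = 5527.4 m
Total depth = 430 m + 5527.4 m = 5957.4 m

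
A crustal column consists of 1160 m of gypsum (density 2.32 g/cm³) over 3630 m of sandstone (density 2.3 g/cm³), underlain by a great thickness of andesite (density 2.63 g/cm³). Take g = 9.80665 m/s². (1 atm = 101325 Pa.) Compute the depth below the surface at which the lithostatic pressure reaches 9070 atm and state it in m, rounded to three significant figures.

Pressure at base of upper layers: 2320×9.80665×1160 + 2300×9.80665×3630 = 1.083×10^8 Pa = 1069 atm
Remaining pressure to be supplied by andesite: 9.190×10^8 − 1.083×10^8 = 8.108×10^8 Pa
Additional depth in andesite = 8.108×10^8 Pa / (2630 kg/m³ × 9.80665 m/s²) = 31435 m
Total depth = 4790 m + 31435 m = 36225 m

36200 m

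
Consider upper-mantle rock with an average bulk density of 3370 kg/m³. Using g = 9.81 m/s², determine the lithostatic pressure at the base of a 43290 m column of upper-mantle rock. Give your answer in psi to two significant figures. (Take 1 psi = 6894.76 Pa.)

210000 psi

upper-mantle rock: 3370 kg/m³ × 9.81 m/s² × 43290 m = 1.431×10^9 Pa = 2.076×10^5 psi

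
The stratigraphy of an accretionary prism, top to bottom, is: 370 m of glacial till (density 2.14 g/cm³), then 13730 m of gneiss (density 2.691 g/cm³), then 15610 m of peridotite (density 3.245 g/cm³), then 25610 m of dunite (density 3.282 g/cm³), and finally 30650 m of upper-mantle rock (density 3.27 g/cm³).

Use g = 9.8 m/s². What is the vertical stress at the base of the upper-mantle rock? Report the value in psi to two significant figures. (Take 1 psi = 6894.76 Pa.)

390000 psi

glacial till: 2140 kg/m³ × 9.8 m/s² × 370 m = 7.760×10^6 Pa = 1125 psi
gneiss: 2691 kg/m³ × 9.8 m/s² × 13730 m = 3.621×10^8 Pa = 52516 psi
peridotite: 3245 kg/m³ × 9.8 m/s² × 15610 m = 4.964×10^8 Pa = 71999 psi
dunite: 3282 kg/m³ × 9.8 m/s² × 25610 m = 8.237×10^8 Pa = 1.195×10^5 psi
upper-mantle rock: 3270 kg/m³ × 9.8 m/s² × 30650 m = 9.822×10^8 Pa = 1.425×10^5 psi
Total = 1125 + 52516 + 71999 + 1.195×10^5 + 1.425×10^5 = 3.8757×10^5 psi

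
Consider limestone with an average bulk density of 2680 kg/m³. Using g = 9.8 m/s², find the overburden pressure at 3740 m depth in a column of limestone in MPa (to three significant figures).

limestone: 2680 kg/m³ × 9.8 m/s² × 3740 m = 9.823×10^7 Pa = 98.23 MPa

98.2 MPa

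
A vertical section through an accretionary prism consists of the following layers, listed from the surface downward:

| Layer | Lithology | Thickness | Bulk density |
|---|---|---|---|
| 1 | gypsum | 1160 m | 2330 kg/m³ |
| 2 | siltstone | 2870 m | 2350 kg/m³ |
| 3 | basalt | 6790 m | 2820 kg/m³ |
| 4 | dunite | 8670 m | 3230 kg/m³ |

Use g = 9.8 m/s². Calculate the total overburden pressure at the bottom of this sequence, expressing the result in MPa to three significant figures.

555 MPa

gypsum: 2330 kg/m³ × 9.8 m/s² × 1160 m = 2.649×10^7 Pa = 26.49 MPa
siltstone: 2350 kg/m³ × 9.8 m/s² × 2870 m = 6.610×10^7 Pa = 66.10 MPa
basalt: 2820 kg/m³ × 9.8 m/s² × 6790 m = 1.876×10^8 Pa = 187.6 MPa
dunite: 3230 kg/m³ × 9.8 m/s² × 8670 m = 2.744×10^8 Pa = 274.4 MPa
Total = 26.49 + 66.10 + 187.6 + 274.4 = 554.67 MPa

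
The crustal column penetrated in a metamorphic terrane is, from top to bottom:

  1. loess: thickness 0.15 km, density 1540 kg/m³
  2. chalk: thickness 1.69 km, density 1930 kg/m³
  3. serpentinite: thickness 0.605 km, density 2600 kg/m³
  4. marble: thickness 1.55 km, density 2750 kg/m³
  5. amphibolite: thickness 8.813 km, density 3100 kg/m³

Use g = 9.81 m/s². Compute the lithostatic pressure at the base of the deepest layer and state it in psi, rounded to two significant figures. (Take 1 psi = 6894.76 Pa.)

52000 psi

loess: 1540 kg/m³ × 9.81 m/s² × 150 m = 2.266×10^6 Pa = 328.7 psi
chalk: 1930 kg/m³ × 9.81 m/s² × 1690 m = 3.200×10^7 Pa = 4641 psi
serpentinite: 2600 kg/m³ × 9.81 m/s² × 605 m = 1.543×10^7 Pa = 2238 psi
marble: 2750 kg/m³ × 9.81 m/s² × 1550 m = 4.182×10^7 Pa = 6065 psi
amphibolite: 3100 kg/m³ × 9.81 m/s² × 8813 m = 2.680×10^8 Pa = 38872 psi
Total = 328.7 + 4641 + 2238 + 6065 + 38872 = 52144 psi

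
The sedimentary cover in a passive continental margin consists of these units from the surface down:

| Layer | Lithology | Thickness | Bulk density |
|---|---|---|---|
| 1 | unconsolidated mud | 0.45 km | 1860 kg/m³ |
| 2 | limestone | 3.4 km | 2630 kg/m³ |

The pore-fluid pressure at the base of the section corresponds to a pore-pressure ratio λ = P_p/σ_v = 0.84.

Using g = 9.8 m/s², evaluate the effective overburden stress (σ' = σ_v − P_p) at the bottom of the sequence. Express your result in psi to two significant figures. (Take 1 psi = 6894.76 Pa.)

Overburden (lithostatic) stress σ_v:
unconsolidated mud: 1860 kg/m³ × 9.8 m/s² × 450 m = 8.203×10^6 Pa = 8.203 MPa
limestone: 2630 kg/m³ × 9.8 m/s² × 3400 m = 8.763×10^7 Pa = 87.63 MPa
Total = 8.203 + 87.63 = 95.834 MPa
Pore pressure P_p = λ·σ_v = 0.84 × 95.83 MPa = 80.50 MPa
Effective stress σ' = σ_v − P_p = 95.83 − 80.50 = 15.333 MPa = 2223.9 psi

2200 psi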